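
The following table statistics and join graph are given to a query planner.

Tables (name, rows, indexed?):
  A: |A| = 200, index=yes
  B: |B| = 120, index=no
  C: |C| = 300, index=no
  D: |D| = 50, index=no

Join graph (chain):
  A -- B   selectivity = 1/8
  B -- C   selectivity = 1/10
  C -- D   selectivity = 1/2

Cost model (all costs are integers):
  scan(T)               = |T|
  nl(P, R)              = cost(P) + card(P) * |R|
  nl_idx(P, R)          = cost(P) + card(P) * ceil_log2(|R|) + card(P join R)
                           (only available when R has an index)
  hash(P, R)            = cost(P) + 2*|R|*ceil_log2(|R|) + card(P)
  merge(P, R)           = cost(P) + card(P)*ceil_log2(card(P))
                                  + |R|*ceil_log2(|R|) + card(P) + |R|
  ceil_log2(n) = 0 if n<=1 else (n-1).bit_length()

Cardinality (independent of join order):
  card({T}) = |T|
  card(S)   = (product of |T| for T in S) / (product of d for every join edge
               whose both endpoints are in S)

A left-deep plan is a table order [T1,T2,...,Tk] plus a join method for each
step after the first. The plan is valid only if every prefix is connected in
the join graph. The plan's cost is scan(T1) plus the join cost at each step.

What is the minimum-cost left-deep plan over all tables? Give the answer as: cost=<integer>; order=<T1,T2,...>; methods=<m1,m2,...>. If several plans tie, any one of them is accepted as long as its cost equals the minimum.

Selinger DP (subsets sized 1..n):
  {A}: scan cost=200, card=200
  {B}: scan cost=120, card=120
  {C}: scan cost=300, card=300
  {D}: scan cost=50, card=50
  {AB}: card=3000; try (B,hash)→2080, (A,merge)→2880, (B,merge)→2960, (A,hash)→3440, (A,nl_idx)→4080, (A,nl)→24120 …(+1); best=2080 via (B,hash)
  {BC}: card=3600; try (B,hash)→2280, (C,merge)→4080, (B,merge)→4260, (C,hash)→5640, (C,nl)→36120, (B,nl)→36300; best=2280 via (B,hash)
  {CD}: card=7500; try (D,hash)→1200, (C,merge)→3400, (D,merge)→3650, (C,hash)→5500, (C,nl)→15050, (D,nl)→15300; best=1200 via (D,hash)
  {ABC}: card=90000; try (A,hash)→9080, (C,hash)→10480, (C,merge)→44080, (A,merge)→50880, (A,nl_idx)→121080, (A,nl)→722280 …(+1); best=9080 via (A,hash)
  {BCD}: card=90000; try (D,hash)→6480, (B,hash)→10380, (D,merge)→49430, (B,merge)→107160, (D,nl)→182280, (B,nl)→901200; best=6480 via (D,hash)
  {ABCD}: card=2250000; try (D,hash)→99680, (A,hash)→99680, (A,merge)→1628280, (D,merge)→1629430, (A,nl_idx)→2976480, (D,nl)→4509080 …(+1); best=99680 via (D,hash)

cost=99680; order=C,B,A,D; methods=hash,hash,hash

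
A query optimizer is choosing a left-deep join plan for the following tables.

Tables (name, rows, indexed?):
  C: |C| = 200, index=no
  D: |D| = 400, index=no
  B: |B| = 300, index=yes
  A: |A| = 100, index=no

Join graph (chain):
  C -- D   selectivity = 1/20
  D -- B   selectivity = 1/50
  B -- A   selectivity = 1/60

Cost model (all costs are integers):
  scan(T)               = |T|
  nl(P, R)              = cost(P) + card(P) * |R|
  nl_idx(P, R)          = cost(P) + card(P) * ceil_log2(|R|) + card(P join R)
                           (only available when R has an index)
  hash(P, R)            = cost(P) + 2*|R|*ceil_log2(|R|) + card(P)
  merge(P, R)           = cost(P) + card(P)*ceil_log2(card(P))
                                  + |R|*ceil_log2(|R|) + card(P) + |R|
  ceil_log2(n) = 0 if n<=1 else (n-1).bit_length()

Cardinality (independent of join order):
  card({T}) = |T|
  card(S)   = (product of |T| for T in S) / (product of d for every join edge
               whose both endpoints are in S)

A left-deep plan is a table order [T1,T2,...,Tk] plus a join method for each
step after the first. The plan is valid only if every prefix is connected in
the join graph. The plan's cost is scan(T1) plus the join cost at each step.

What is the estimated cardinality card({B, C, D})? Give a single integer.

Tables in S: B(300), C(200), D(400)
Edges inside S: C-D(d=20), D-B(d=50)
numerator = 300 * 200 * 400 = 24000000
denominator = 20 * 50 = 1000
card(S) = 24000000 / 1000 = 24000

24000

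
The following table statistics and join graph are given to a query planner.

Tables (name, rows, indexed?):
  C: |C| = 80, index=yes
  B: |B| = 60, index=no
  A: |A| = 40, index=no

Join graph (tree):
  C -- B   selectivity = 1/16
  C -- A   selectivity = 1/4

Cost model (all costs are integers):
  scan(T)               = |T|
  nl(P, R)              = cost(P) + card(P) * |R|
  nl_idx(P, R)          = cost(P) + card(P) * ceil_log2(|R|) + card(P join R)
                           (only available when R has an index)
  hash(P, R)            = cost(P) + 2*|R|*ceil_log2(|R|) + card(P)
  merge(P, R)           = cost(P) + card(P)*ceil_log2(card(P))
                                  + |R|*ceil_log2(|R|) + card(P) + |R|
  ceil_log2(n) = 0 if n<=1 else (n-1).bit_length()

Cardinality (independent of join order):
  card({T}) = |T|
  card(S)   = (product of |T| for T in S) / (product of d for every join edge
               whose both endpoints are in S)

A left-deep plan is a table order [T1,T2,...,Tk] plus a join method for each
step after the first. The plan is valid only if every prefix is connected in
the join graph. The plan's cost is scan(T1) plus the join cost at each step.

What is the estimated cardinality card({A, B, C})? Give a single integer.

3000

Tables in S: A(40), B(60), C(80)
Edges inside S: C-B(d=16), C-A(d=4)
numerator = 40 * 60 * 80 = 192000
denominator = 16 * 4 = 64
card(S) = 192000 / 64 = 3000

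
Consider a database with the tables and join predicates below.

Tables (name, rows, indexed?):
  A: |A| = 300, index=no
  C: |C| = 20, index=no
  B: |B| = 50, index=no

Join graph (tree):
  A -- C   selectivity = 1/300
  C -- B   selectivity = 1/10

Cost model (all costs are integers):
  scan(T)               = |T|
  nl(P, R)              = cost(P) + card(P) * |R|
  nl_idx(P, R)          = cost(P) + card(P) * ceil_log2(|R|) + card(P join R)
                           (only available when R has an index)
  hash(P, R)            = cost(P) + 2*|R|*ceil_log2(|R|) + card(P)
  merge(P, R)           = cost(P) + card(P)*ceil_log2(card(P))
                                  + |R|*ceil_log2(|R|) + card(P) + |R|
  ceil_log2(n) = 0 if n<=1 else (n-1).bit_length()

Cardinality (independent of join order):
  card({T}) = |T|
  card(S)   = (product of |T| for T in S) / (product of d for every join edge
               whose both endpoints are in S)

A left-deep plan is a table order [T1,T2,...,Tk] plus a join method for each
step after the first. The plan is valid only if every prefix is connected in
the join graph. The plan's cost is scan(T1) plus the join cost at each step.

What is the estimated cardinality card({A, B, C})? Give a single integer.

100

Tables in S: A(300), B(50), C(20)
Edges inside S: A-C(d=300), C-B(d=10)
numerator = 300 * 50 * 20 = 300000
denominator = 300 * 10 = 3000
card(S) = 300000 / 3000 = 100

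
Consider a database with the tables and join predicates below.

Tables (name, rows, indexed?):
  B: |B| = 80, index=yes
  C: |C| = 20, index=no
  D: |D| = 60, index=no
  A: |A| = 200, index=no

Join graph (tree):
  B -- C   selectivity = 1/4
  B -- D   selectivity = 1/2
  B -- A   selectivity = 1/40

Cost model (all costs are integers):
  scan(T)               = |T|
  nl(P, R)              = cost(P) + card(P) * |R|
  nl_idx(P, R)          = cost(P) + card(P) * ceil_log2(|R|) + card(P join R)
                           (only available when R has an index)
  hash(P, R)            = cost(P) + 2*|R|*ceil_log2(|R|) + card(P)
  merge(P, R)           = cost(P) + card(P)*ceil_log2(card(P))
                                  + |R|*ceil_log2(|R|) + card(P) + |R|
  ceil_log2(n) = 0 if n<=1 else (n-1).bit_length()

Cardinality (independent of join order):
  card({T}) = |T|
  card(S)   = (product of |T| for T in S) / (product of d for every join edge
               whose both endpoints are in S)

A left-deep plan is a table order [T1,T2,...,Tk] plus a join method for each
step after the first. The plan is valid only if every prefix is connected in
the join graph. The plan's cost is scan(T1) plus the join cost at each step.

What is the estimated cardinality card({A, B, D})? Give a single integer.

Tables in S: A(200), B(80), D(60)
Edges inside S: B-D(d=2), B-A(d=40)
numerator = 200 * 80 * 60 = 960000
denominator = 2 * 40 = 80
card(S) = 960000 / 80 = 12000

12000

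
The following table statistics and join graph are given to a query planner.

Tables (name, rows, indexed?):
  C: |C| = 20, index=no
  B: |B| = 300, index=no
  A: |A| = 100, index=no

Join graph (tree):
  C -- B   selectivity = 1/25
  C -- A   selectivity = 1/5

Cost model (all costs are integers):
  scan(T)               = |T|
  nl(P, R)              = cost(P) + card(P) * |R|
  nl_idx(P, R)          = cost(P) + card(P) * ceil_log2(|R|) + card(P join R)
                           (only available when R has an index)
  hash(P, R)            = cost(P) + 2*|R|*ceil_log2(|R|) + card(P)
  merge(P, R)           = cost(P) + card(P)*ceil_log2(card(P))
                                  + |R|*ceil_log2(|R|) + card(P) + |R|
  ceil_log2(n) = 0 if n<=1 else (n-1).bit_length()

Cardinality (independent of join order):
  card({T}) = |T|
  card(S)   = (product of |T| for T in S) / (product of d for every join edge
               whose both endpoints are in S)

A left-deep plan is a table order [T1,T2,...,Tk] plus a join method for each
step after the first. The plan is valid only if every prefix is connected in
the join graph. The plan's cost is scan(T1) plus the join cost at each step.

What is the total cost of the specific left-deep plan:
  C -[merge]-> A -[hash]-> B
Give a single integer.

6740

step 1: scan C: cost=20, card=20
step 2: join A via merge
    card(P join A) = 20*100/(5) = 400
    cost = 20 + 20*5 + 100*7 + 20 + 100 = 940
step 3: join B via hash
    card(P join B) = 400*300/(25) = 4800
    cost = 940 + 2*300*9 + 400 = 6740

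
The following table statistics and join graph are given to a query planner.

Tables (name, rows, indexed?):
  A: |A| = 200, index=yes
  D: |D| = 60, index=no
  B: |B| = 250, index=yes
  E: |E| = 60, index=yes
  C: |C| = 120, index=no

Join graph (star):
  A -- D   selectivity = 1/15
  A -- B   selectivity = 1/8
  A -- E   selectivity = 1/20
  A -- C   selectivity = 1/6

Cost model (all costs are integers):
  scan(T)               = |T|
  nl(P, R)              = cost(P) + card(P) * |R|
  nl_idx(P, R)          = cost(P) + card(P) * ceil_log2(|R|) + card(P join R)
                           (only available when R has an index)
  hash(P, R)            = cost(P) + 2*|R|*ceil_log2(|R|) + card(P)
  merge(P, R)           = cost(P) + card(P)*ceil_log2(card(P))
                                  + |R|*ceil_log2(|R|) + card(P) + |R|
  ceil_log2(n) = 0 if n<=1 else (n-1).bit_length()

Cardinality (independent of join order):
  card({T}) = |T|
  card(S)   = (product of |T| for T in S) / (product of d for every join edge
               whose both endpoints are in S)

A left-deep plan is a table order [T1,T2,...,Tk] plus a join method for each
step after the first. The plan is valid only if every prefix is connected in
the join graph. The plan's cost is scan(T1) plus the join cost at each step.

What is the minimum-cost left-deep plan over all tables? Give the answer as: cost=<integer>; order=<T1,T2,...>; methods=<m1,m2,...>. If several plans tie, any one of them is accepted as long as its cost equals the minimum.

cost=58520; order=A,E,D,C,B; methods=hash,hash,hash,hash

Selinger DP (subsets sized 1..n):
  {A}: scan cost=200, card=200
  {D}: scan cost=60, card=60
  {B}: scan cost=250, card=250
  {E}: scan cost=60, card=60
  {C}: scan cost=120, card=120
  {AD}: card=800; try (D,hash)→1120, (A,nl_idx)→1340, (A,merge)→2280, (D,merge)→2420, (A,hash)→3320, (A,nl)→12060 …(+1); best=1120 via (D,hash)
  {AB}: card=6250; try (A,hash)→3700, (B,merge)→4250, (A,merge)→4300, (B,hash)→4400, (B,nl_idx)→8050, (A,nl_idx)→8500 …(+2); best=3700 via (A,hash)
  {AE}: card=600; try (E,hash)→1120, (A,nl_idx)→1140, (E,nl_idx)→2000, (A,merge)→2280, (E,merge)→2420, (A,hash)→3320 …(+2); best=1120 via (E,hash)
  {AC}: card=4000; try (C,hash)→2080, (A,merge)→2880, (C,merge)→2960, (A,hash)→3440, (A,nl_idx)→5080, (A,nl)→24120 …(+1); best=2080 via (C,hash)
  {ABD}: card=25000; try (B,hash)→5920, (D,hash)→10670, (B,merge)→12170, (B,nl_idx)→32520, (D,merge)→91620, (B,nl)→201120 …(+1); best=5920 via (B,hash)
  {ADE}: card=2400; try (D,hash)→2440, (E,hash)→2640, (D,merge)→8140, (E,nl_idx)→8320, (E,merge)→10340, (D,nl)→37120 …(+1); best=2440 via (D,hash)
  {ACD}: card=16000; try (C,hash)→3600, (D,hash)→6800, (C,merge)→10880, (D,merge)→54500, (C,nl)→97120, (D,nl)→242080; best=3600 via (C,hash)
  {ABE}: card=18750; try (B,hash)→5720, (B,merge)→9970, (E,hash)→10670, (B,nl_idx)→24670, (E,nl_idx)→59950, (E,merge)→91620 …(+2); best=5720 via (B,hash)
  {ABC}: card=125000; try (B,hash)→10080, (C,hash)→11630, (B,merge)→56330, (C,merge)→92160, (B,nl_idx)→159080, (C,nl)→753700 …(+1); best=10080 via (B,hash)
  {ACE}: card=12000; try (C,hash)→3400, (E,hash)→6800, (C,merge)→8680, (E,nl_idx)→38080, (E,merge)→54500, (C,nl)→73120 …(+1); best=3400 via (C,hash)
  {ABDE}: card=75000; try (B,hash)→8840, (D,hash)→25190, (E,hash)→31640, (B,merge)→35890, (B,nl_idx)→96640, (E,nl_idx)→230920 …(+5); best=8840 via (B,hash)
  {ABCD}: card=500000; try (B,hash)→23600, (C,hash)→32600, (D,hash)→135800, (B,merge)→245850, (C,merge)→406880, (B,nl_idx)→631600 …(+4); best=23600 via (B,hash)
  {ACDE}: card=48000; try (C,hash)→6520, (D,hash)→16120, (E,hash)→20320, (C,merge)→34600, (E,nl_idx)→147600, (D,merge)→183820 …(+4); best=6520 via (C,hash)
  {ABCE}: card=375000; try (B,hash)→19400, (C,hash)→26150, (E,hash)→135800, (B,merge)→185650, (C,merge)→306680, (B,nl_idx)→474400 …(+5); best=19400 via (B,hash)
  {ABCDE}: card=1500000; try (B,hash)→58520, (C,hash)→85520, (D,hash)→395120, (E,hash)→524320, (B,merge)→824770, (C,merge)→1359800 …(+8); best=58520 via (B,hash)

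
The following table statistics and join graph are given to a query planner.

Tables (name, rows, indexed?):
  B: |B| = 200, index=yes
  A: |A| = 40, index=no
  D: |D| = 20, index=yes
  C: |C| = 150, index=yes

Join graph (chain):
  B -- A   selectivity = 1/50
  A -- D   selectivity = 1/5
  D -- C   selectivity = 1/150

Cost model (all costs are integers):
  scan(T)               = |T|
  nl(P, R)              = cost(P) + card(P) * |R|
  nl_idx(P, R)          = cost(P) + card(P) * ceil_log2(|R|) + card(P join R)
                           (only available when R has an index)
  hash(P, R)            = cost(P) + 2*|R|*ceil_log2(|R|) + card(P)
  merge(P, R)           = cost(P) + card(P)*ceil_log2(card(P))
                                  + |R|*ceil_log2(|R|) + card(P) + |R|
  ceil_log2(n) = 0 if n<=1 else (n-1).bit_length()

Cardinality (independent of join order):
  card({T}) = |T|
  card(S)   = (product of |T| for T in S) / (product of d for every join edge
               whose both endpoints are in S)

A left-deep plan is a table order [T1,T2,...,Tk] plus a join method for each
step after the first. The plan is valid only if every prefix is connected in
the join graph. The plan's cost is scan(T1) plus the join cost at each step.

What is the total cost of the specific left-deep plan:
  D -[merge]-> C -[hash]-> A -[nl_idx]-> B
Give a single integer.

step 1: scan D: cost=20, card=20
step 2: join C via merge
    card(P join C) = 20*150/(150) = 20
    cost = 20 + 20*5 + 150*8 + 20 + 150 = 1490
step 3: join A via hash
    card(P join A) = 20*40/(5) = 160
    cost = 1490 + 2*40*6 + 20 = 1990
step 4: join B via nl_idx
    card(P join B) = 160*200/(50) = 640
    cost = 1990 + 160*8 + 640 = 3910

3910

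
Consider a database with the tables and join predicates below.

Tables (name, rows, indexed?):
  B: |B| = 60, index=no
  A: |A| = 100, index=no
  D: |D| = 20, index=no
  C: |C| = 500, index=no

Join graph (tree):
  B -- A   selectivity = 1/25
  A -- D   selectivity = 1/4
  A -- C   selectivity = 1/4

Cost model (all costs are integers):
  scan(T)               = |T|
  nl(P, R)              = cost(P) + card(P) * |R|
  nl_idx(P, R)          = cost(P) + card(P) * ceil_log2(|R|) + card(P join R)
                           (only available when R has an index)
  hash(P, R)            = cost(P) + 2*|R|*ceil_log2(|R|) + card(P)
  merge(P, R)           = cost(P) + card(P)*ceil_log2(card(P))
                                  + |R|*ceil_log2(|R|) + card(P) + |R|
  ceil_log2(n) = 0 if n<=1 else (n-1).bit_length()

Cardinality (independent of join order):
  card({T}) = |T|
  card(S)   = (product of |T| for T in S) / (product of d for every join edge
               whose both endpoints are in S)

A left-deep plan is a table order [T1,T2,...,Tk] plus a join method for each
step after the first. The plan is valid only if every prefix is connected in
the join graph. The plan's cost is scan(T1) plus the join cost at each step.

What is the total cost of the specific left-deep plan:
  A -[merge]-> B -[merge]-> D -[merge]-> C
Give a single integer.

step 1: scan A: cost=100, card=100
step 2: join B via merge
    card(P join B) = 100*60/(25) = 240
    cost = 100 + 100*7 + 60*6 + 100 + 60 = 1320
step 3: join D via merge
    card(P join D) = 240*20/(4) = 1200
    cost = 1320 + 240*8 + 20*5 + 240 + 20 = 3600
step 4: join C via merge
    card(P join C) = 1200*500/(4) = 150000
    cost = 3600 + 1200*11 + 500*9 + 1200 + 500 = 23000

23000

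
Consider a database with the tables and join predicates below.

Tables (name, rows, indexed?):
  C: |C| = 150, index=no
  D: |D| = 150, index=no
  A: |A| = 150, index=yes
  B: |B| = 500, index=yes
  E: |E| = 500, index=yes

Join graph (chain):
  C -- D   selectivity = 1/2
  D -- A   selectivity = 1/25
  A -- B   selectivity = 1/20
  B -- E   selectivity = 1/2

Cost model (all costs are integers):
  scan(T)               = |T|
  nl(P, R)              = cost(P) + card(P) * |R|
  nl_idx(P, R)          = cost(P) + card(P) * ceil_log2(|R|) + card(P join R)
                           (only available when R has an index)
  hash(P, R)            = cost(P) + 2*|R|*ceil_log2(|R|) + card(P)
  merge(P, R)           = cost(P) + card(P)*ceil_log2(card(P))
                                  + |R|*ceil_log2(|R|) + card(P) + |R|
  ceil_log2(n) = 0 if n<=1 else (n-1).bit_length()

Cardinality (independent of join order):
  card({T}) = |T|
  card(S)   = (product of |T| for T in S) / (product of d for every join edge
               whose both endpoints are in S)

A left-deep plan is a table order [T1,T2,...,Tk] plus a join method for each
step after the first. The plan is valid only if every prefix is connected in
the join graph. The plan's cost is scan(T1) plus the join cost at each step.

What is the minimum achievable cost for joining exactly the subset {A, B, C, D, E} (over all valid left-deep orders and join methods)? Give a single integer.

1730950

Selinger DP over subsets of {A,B,C,D,E}:
  {C}: scan cost=150, card=150
  {D}: scan cost=150, card=150
  {A}: scan cost=150, card=150
  {B}: scan cost=500, card=500
  {E}: scan cost=500, card=500
  {CD}: card=11250; try (D,hash)→2700, (C,hash)→2700, (D,merge)→2850, (C,merge)→2850, (D,nl)→22650, (C,nl)→22650; best=2700 via (D,hash)
  {AD}: card=900; try (A,nl_idx)→2250, (D,hash)→2700, (A,hash)→2700, (D,merge)→2850, (A,merge)→2850, (D,nl)→22650 …(+1); best=2250 via (A,nl_idx)
  {AB}: card=3750; try (A,hash)→3400, (B,nl_idx)→5250, (B,merge)→6500, (A,merge)→6850, (A,nl_idx)→8250, (B,hash)→9300 …(+2); best=3400 via (A,hash)
  {BE}: card=125000; try (E,hash)→10000, (B,hash)→10000, (E,merge)→10500, (B,merge)→10500, (E,nl_idx)→130000, (B,nl_idx)→130000 …(+2); best=10000 via (E,hash)
  {ACD}: card=67500; try (C,hash)→5550, (C,merge)→13500, (A,hash)→16350, (C,nl)→137250, (A,nl_idx)→160200, (A,merge)→172800 …(+1); best=5550 via (C,hash)
  {ABD}: card=22500; try (D,hash)→9550, (B,hash)→12150, (B,merge)→17150, (B,nl_idx)→32850, (D,merge)→53500, (B,nl)→452250 …(+1); best=9550 via (D,hash)
  {ABE}: card=937500; try (E,hash)→16150, (E,merge)→57150, (A,hash)→137400, (E,nl_idx)→974650, (E,nl)→1878400, (A,nl_idx)→1947500 …(+2); best=16150 via (E,hash)
  {ABCD}: card=1687500; try (C,hash)→34450, (B,hash)→82050, (C,merge)→370900, (B,merge)→1225550, (B,nl_idx)→2300550, (C,nl)→3384550 …(+1); best=34450 via (C,hash)
  {ABDE}: card=5625000; try (E,hash)→41050, (E,merge)→374550, (D,hash)→956050, (E,nl_idx)→5837050, (E,nl)→11259550, (D,merge)→19705000 …(+1); best=41050 via (E,hash)
  {ABCDE}: card=421875000; try (E,hash)→1730950, (C,hash)→5668450, (E,merge)→37164450, (C,merge)→135042400, (E,nl_idx)→437096950, (E,nl)→843784450 …(+1); best=1730950 via (E,hash)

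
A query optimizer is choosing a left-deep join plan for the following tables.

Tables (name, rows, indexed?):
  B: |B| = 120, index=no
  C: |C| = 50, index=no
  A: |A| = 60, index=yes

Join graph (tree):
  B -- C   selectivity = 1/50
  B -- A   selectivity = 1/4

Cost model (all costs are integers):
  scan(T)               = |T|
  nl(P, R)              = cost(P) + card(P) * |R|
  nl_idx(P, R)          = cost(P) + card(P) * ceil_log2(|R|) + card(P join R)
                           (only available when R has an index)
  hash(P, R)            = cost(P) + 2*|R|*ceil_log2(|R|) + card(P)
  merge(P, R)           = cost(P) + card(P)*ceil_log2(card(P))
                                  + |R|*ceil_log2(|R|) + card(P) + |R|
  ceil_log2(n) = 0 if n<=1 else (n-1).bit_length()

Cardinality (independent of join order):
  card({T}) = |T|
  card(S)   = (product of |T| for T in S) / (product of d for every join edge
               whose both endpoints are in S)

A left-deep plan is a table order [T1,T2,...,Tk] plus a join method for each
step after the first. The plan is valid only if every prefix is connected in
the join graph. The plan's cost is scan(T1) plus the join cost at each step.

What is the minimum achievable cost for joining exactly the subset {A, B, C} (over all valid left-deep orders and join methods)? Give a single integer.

Selinger DP over subsets of {A,B,C}:
  {B}: scan cost=120, card=120
  {C}: scan cost=50, card=50
  {A}: scan cost=60, card=60
  {BC}: card=120; try (C,hash)→840, (B,merge)→1360, (C,merge)→1430, (B,hash)→1780, (B,nl)→6050, (C,nl)→6120; best=840 via (C,hash)
  {AB}: card=1800; try (A,hash)→960, (B,merge)→1440, (A,merge)→1500, (B,hash)→1800, (A,nl_idx)→2640, (B,nl)→7260 …(+1); best=960 via (A,hash)
  {ABC}: card=1800; try (A,hash)→1680, (A,merge)→2220, (C,hash)→3360, (A,nl_idx)→3360, (A,nl)→8040, (C,merge)→22910 …(+1); best=1680 via (A,hash)

1680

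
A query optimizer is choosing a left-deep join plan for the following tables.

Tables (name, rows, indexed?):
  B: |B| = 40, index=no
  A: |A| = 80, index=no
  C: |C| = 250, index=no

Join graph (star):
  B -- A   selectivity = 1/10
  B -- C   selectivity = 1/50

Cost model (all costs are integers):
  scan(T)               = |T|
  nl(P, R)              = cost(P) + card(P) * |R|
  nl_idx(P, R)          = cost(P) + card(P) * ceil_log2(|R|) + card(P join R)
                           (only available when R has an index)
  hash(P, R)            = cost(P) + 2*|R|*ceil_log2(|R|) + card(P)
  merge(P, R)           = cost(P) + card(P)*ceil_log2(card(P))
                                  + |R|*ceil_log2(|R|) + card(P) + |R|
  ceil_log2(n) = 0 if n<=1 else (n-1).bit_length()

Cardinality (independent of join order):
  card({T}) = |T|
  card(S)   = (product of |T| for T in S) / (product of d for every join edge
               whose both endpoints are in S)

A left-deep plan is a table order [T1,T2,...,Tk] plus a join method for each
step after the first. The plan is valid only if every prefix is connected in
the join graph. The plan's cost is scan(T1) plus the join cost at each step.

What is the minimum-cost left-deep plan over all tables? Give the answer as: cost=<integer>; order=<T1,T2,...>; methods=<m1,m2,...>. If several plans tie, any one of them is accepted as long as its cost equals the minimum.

cost=2300; order=C,B,A; methods=hash,hash

Selinger DP (subsets sized 1..n):
  {B}: scan cost=40, card=40
  {A}: scan cost=80, card=80
  {C}: scan cost=250, card=250
  {AB}: card=320; try (B,hash)→640, (A,merge)→960, (B,merge)→1000, (A,hash)→1200, (A,nl)→3240, (B,nl)→3280; best=640 via (B,hash)
  {BC}: card=200; try (B,hash)→980, (C,merge)→2570, (B,merge)→2780, (C,hash)→4080, (C,nl)→10040, (B,nl)→10250; best=980 via (B,hash)
  {ABC}: card=1600; try (A,hash)→2300, (A,merge)→3420, (C,hash)→4960, (C,merge)→6090, (A,nl)→16980, (C,nl)→80640; best=2300 via (A,hash)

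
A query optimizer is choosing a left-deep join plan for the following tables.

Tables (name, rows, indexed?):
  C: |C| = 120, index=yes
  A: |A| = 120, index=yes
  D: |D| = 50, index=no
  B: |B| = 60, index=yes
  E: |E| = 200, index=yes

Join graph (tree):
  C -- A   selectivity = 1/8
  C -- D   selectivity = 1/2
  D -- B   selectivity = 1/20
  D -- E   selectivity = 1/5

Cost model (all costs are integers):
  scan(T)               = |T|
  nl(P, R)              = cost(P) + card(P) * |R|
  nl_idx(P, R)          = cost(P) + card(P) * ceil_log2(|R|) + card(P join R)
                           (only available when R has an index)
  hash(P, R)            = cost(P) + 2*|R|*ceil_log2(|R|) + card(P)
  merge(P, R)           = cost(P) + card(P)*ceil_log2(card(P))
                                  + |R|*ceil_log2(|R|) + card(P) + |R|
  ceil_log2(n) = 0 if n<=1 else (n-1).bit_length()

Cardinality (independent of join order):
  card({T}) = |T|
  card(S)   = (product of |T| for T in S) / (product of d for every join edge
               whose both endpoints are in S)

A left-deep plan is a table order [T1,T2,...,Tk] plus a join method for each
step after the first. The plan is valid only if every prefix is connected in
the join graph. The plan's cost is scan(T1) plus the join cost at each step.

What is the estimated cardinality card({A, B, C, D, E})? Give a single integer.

5400000

Tables in S: A(120), B(60), C(120), D(50), E(200)
Edges inside S: C-A(d=8), C-D(d=2), D-B(d=20), D-E(d=5)
numerator = 120 * 60 * 120 * 50 * 200 = 8640000000
denominator = 8 * 2 * 20 * 5 = 1600
card(S) = 8640000000 / 1600 = 5400000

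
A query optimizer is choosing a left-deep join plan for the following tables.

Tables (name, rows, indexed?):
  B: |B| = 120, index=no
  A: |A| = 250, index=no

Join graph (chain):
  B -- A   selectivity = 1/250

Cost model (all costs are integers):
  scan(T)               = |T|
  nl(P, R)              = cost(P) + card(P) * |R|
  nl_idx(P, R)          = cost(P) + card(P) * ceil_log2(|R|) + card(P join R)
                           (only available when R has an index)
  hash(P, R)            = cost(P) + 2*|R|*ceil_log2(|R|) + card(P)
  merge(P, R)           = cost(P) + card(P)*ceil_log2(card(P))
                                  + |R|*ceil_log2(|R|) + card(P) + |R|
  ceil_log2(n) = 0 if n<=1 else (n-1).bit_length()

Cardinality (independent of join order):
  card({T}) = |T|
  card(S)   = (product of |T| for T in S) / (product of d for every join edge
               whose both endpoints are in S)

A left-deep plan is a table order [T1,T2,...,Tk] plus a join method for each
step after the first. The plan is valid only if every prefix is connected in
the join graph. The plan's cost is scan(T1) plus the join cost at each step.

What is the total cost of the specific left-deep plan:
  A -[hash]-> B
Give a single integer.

2180

step 1: scan A: cost=250, card=250
step 2: join B via hash
    card(P join B) = 250*120/(250) = 120
    cost = 250 + 2*120*7 + 250 = 2180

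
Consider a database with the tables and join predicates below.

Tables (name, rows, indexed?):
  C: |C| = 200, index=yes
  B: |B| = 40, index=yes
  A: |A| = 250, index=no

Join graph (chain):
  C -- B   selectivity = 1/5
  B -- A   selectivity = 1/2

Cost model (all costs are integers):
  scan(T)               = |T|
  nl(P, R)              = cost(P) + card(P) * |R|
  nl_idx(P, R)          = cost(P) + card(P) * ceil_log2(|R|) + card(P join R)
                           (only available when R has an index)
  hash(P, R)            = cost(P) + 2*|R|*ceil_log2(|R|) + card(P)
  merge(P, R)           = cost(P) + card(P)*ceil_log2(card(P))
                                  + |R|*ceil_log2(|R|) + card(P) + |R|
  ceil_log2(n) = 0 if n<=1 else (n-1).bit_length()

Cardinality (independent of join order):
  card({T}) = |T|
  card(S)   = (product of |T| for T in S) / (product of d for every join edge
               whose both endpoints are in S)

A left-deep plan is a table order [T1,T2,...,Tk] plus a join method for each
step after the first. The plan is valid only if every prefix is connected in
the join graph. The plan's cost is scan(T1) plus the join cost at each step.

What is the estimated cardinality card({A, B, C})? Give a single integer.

Tables in S: A(250), B(40), C(200)
Edges inside S: C-B(d=5), B-A(d=2)
numerator = 250 * 40 * 200 = 2000000
denominator = 5 * 2 = 10
card(S) = 2000000 / 10 = 200000

200000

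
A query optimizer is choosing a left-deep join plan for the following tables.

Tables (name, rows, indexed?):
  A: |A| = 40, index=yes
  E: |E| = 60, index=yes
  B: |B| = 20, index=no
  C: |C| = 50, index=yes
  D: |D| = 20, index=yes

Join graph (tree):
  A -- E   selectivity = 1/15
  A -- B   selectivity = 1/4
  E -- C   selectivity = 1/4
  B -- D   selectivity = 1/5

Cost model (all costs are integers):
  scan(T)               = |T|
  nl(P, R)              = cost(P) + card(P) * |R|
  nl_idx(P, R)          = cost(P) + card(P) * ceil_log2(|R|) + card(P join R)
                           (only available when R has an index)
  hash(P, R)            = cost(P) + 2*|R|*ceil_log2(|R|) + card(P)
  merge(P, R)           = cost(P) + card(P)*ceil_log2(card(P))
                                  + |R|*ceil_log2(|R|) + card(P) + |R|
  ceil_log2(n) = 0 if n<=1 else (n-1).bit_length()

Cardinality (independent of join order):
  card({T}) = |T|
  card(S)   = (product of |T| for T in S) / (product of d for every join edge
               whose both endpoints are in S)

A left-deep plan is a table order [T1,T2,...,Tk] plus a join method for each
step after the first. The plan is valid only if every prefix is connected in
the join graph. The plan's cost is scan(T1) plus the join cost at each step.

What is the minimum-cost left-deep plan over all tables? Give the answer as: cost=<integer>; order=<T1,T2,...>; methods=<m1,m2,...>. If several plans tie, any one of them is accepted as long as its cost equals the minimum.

Selinger DP (subsets sized 1..n):
  {A}: scan cost=40, card=40
  {E}: scan cost=60, card=60
  {B}: scan cost=20, card=20
  {C}: scan cost=50, card=50
  {D}: scan cost=20, card=20
  {AE}: card=160; try (E,nl_idx)→440, (A,nl_idx)→580, (A,hash)→600, (E,merge)→740, (A,merge)→760, (E,hash)→800 …(+2); best=440 via (E,nl_idx)
  {AB}: card=200; try (B,hash)→280, (A,nl_idx)→340, (A,merge)→420, (B,merge)→440, (A,hash)→520, (A,nl)→820 …(+1); best=280 via (B,hash)
  {CE}: card=750; try (C,hash)→720, (E,hash)→820, (E,merge)→820, (C,merge)→830, (E,nl_idx)→1100, (C,nl_idx)→1170 …(+2); best=720 via (C,hash)
  {BD}: card=80; try (D,nl_idx)→200, (D,hash)→240, (B,hash)→240, (D,merge)→260, (B,merge)→260, (D,nl)→420 …(+1); best=200 via (D,nl_idx)
  {ABE}: card=800; try (B,hash)→800, (E,hash)→1200, (B,merge)→2000, (E,nl_idx)→2280, (E,merge)→2500, (B,nl)→3640 …(+1); best=800 via (B,hash)
  {ACE}: card=2000; try (C,hash)→1200, (A,hash)→1950, (C,merge)→2230, (C,nl_idx)→3400, (A,nl_idx)→7220, (C,nl)→8440 …(+2); best=1200 via (C,hash)
  {ABD}: card=800; try (D,hash)→680, (A,hash)→760, (A,merge)→1120, (A,nl_idx)→1480, (D,nl_idx)→2080, (D,merge)→2200 …(+2); best=680 via (D,hash)
  {ABCE}: card=10000; try (C,hash)→2200, (B,hash)→3400, (C,merge)→9950, (C,nl_idx)→15600, (B,merge)→25320, (C,nl)→40800 …(+1); best=2200 via (C,hash)
  {ABDE}: card=3200; try (D,hash)→1800, (E,hash)→2200, (D,nl_idx)→8000, (E,nl_idx)→8680, (D,merge)→9720, (E,merge)→9900 …(+2); best=1800 via (D,hash)
  {ABCDE}: card=40000; try (C,hash)→5600, (D,hash)→12400, (C,merge)→43750, (C,nl_idx)→61000, (D,nl_idx)→92200, (D,merge)→152320 …(+2); best=5600 via (C,hash)

cost=5600; order=A,E,B,D,C; methods=nl_idx,hash,hash,hash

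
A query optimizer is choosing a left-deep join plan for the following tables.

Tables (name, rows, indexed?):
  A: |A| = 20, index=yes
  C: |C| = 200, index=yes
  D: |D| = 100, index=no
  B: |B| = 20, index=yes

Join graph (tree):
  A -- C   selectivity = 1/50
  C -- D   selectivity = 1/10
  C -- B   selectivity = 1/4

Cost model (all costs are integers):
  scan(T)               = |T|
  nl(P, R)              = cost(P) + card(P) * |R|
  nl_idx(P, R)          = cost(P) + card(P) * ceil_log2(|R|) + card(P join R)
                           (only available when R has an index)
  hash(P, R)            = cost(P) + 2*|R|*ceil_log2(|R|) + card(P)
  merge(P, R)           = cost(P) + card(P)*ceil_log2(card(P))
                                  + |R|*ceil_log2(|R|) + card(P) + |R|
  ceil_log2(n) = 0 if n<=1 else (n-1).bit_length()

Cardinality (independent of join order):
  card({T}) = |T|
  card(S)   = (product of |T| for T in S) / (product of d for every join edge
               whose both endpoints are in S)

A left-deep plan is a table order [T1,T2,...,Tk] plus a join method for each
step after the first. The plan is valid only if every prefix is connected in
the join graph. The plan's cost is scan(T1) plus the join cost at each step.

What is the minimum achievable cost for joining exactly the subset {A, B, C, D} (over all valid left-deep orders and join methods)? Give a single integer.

Selinger DP over subsets of {A,B,C,D}:
  {A}: scan cost=20, card=20
  {C}: scan cost=200, card=200
  {D}: scan cost=100, card=100
  {B}: scan cost=20, card=20
  {AC}: card=80; try (C,nl_idx)→260, (A,hash)→600, (A,nl_idx)→1280, (C,merge)→1940, (A,merge)→2120, (C,hash)→3240 …(+2); best=260 via (C,nl_idx)
  {CD}: card=2000; try (D,hash)→1800, (C,merge)→2700, (D,merge)→2800, (C,nl_idx)→2900, (C,hash)→3400, (C,nl)→20100 …(+1); best=1800 via (D,hash)
  {BC}: card=1000; try (B,hash)→600, (C,nl_idx)→1180, (C,merge)→1940, (B,merge)→2120, (B,nl_idx)→2200, (C,hash)→3240 …(+2); best=600 via (B,hash)
  {ACD}: card=800; try (D,merge)→1700, (D,hash)→1740, (A,hash)→4000, (D,nl)→8260, (A,nl_idx)→12600, (A,merge)→25920 …(+1); best=1700 via (D,merge)
  {ABC}: card=400; try (B,hash)→540, (B,merge)→1020, (B,nl_idx)→1060, (A,hash)→1800, (B,nl)→1860, (A,nl_idx)→6000 …(+2); best=540 via (B,hash)
  {BCD}: card=10000; try (D,hash)→3000, (B,hash)→4000, (D,merge)→12400, (B,nl_idx)→21800, (B,merge)→25920, (B,nl)→41800 …(+1); best=3000 via (D,hash)
  {ABCD}: card=4000; try (D,hash)→2340, (B,hash)→2700, (D,merge)→5340, (B,nl_idx)→9700, (B,merge)→10620, (A,hash)→13200 …(+5); best=2340 via (D,hash)

2340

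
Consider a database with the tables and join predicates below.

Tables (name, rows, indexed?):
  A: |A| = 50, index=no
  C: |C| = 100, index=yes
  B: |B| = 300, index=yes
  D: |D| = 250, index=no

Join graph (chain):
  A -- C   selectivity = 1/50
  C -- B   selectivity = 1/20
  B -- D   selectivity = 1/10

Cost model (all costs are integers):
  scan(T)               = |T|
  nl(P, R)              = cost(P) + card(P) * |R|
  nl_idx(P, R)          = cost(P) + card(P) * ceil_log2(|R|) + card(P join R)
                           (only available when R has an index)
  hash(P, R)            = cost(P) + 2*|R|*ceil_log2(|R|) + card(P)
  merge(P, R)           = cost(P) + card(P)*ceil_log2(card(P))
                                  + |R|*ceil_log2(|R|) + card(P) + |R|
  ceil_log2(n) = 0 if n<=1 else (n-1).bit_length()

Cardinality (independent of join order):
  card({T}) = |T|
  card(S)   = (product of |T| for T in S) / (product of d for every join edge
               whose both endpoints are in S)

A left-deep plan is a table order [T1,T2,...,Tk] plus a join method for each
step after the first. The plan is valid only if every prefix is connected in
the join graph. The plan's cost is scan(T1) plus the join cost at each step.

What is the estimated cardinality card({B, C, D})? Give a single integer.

Tables in S: B(300), C(100), D(250)
Edges inside S: C-B(d=20), B-D(d=10)
numerator = 300 * 100 * 250 = 7500000
denominator = 20 * 10 = 200
card(S) = 7500000 / 200 = 37500

37500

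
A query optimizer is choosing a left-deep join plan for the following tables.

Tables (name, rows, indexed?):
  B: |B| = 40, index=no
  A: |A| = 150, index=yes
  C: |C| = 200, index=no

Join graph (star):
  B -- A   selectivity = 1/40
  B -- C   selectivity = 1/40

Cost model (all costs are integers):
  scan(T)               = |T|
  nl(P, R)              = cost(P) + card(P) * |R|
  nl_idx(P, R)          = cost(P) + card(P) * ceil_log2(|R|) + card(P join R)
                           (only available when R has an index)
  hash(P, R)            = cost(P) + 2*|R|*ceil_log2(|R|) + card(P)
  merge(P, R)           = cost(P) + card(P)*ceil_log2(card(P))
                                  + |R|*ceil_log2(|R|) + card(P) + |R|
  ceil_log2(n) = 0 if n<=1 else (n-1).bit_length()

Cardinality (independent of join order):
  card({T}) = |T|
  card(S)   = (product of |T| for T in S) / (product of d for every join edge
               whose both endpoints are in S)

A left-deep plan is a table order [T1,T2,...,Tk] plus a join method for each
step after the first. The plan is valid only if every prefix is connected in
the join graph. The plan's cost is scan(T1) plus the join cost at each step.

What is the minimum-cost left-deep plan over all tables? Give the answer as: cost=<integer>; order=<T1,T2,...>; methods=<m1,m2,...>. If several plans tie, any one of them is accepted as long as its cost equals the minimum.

Selinger DP (subsets sized 1..n):
  {B}: scan cost=40, card=40
  {A}: scan cost=150, card=150
  {C}: scan cost=200, card=200
  {AB}: card=150; try (A,nl_idx)→510, (B,hash)→780, (A,merge)→1670, (B,merge)→1780, (A,hash)→2480, (A,nl)→6040 …(+1); best=510 via (A,nl_idx)
  {BC}: card=200; try (B,hash)→880, (C,merge)→2120, (B,merge)→2280, (C,hash)→3280, (C,nl)→8040, (B,nl)→8200; best=880 via (B,hash)
  {ABC}: card=750; try (A,nl_idx)→3230, (A,hash)→3480, (C,merge)→3660, (C,hash)→3860, (A,merge)→4030, (C,nl)→30510 …(+1); best=3230 via (A,nl_idx)

cost=3230; order=C,B,A; methods=hash,nl_idx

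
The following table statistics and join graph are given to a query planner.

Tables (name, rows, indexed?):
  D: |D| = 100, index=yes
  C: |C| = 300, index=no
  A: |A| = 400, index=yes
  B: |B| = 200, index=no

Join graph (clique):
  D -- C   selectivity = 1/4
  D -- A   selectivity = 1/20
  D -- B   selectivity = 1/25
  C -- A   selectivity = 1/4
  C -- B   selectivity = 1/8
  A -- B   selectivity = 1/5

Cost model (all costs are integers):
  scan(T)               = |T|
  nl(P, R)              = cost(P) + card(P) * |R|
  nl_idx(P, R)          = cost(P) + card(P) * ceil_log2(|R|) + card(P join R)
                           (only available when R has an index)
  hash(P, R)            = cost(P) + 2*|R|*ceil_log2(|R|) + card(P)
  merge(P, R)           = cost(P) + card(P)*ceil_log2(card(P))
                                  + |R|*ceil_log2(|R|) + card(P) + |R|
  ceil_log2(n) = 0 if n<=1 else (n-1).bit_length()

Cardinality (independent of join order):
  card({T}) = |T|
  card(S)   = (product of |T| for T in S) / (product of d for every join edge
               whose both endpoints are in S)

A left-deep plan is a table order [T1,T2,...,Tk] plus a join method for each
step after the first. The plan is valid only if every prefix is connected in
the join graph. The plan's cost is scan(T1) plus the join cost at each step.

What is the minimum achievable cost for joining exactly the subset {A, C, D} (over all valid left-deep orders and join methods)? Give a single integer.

Selinger DP over subsets of {A,C,D}:
  {D}: scan cost=100, card=100
  {C}: scan cost=300, card=300
  {A}: scan cost=400, card=400
  {CD}: card=7500; try (D,hash)→2000, (C,merge)→3900, (D,merge)→4100, (C,hash)→5600, (D,nl_idx)→9900, (C,nl)→30100 …(+1); best=2000 via (D,hash)
  {AD}: card=2000; try (D,hash)→2200, (A,nl_idx)→3000, (A,merge)→4900, (D,merge)→5200, (D,nl_idx)→5200, (A,hash)→7400 …(+2); best=2200 via (D,hash)
  {AC}: card=30000; try (C,hash)→6200, (A,merge)→7300, (C,merge)→7400, (A,hash)→7800, (A,nl_idx)→33000, (A,nl)→120300 …(+1); best=6200 via (C,hash)
  {ACD}: card=37500; try (C,hash)→9600, (A,hash)→16700, (C,merge)→29200, (D,hash)→37600, (A,nl_idx)→107000, (A,merge)→111000 …(+5); best=9600 via (C,hash)

9600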